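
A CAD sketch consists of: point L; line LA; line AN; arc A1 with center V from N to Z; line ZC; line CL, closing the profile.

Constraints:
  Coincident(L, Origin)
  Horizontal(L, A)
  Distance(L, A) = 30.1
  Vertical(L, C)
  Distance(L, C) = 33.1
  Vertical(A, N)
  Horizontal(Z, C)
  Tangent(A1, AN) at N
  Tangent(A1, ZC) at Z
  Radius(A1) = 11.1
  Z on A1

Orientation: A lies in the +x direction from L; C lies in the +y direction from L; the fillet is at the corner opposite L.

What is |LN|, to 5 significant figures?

37.283

L is at the origin; LA is horizontal with |LA| = 30.1 and A on the +x side, so A = (30.100, 0.0000). LC is vertical with |LC| = 33.1 and C on the +y side, so C = (0.0000, 33.100). The virtual corner opposite L is at (30.100, 33.100). The tangent condition forces VN to be normal to AN and the tangent condition forces VZ to be normal to ZC, with radius 11.1, so the center V sits 11.1 in from both sides at V = (19.000, 22.000). That places the tangent points at N = (30.100, 22.000) on AN and Z = (19.000, 33.100) on ZC. Then |LN| = |N − L| = 37.283.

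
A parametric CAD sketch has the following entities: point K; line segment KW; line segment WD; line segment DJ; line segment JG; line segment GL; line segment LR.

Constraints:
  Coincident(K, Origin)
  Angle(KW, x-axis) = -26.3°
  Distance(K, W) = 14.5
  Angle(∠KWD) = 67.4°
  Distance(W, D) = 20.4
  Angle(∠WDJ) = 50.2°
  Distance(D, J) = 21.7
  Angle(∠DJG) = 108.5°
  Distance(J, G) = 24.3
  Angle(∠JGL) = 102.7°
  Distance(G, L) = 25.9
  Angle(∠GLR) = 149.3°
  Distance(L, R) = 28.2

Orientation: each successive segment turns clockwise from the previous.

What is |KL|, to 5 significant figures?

35.892

K is at the origin; KW runs at -26.3° with length 14.5, so W = (12.999, -6.4245). ∠KWD = 67.4° gives WD at -138.90° from the x-axis; with |WD| = 20.4, D = (-2.3736, -19.835). ∠WDJ = 50.2° gives DJ at 91.300° from the x-axis; with |DJ| = 21.7, J = (-2.8660, 1.8594). ∠DJG = 108.5° gives JG at 19.800° from the x-axis; with |JG| = 24.3, G = (19.997, 10.091). ∠JGL = 102.7° gives GL at -57.500° from the x-axis; with |GL| = 25.9, L = (33.914, -11.753). Then |KL| = |L − K| = 35.892.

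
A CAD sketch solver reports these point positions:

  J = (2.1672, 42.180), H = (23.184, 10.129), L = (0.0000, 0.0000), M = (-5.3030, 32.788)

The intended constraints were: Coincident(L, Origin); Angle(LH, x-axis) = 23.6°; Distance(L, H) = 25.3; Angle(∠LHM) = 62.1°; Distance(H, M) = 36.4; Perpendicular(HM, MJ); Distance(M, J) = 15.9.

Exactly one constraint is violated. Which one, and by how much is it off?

Distance(M, J) = 15.9 — off by 3.90.

L = (0.00, 0.00) ✓; LH at 23.60° ✓; |LH| = 25.30 ✓; ∠LHM = 62.10° ✓; |HM| = 36.40 ✓; ∠(HM, MJ) = 90.00° ✓; |MJ| = 12.00 ✗.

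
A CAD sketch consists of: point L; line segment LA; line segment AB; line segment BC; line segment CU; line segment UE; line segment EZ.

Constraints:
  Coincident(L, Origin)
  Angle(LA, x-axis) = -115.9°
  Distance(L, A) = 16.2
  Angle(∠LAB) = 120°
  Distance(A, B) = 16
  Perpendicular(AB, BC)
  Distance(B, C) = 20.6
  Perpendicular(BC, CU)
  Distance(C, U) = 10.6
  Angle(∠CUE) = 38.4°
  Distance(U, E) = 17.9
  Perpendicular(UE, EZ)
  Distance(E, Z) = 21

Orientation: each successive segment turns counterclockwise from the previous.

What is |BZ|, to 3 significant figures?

30.7

L is at the origin; LA runs at -115.9° with length 16.2, so A = (-7.08, -14.6). ∠LAB = 120.0° gives AB at -55.9° from the x-axis; with |AB| = 16.0, B = (1.89, -27.8). AB is perpendicular to BC, so BC runs at 34.1°; with |BC| = 20.6, C = (19.0, -16.3). BC ⟂ CU, so CU runs at 124°; with |CU| = 10.6, U = (13.0, -7.50). ∠CUE = 38.4° gives UE at -94.3° from the x-axis; with |UE| = 17.9, E = (11.7, -25.3). UE ⟂ EZ, so EZ runs at -4.30°; with |EZ| = 21.0, Z = (32.6, -26.9). Then |BZ| = |Z − B| = 30.7.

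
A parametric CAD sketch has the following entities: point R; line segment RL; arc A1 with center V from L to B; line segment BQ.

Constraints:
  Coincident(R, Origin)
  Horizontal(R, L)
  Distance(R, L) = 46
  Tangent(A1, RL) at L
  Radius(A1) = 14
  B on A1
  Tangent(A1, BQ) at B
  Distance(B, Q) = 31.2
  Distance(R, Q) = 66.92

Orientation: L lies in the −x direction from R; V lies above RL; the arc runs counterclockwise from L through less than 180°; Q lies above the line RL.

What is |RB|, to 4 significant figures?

38.79

Checks: |VB| = 14.00 ✓; ∠(VB, BQ) = 90.00° ✓; |BQ| = 31.20 ✓; |RQ| = 66.92 ✓.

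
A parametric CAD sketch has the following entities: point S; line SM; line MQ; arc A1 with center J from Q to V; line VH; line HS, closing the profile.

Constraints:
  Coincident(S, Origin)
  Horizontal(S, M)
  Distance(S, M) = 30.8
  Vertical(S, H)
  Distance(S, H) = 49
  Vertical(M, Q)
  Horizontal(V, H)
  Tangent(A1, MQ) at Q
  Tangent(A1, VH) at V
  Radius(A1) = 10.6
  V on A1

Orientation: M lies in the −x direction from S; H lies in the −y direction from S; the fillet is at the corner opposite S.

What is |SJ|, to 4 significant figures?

43.39

S is at the origin; S and M share the same y with |SM| = 30.8 and M on the −x side, so M = (-30.80, 0.000). SH is vertical with |SH| = 49.0 and H on the −y side, so H = (0.000, -49.00). The virtual corner opposite S is at (-30.80, -49.00). A1 meets MQ tangentially, so JQ is at right angles to MQ and since A1 is tangent to VH there, JV ⟂ VH, with radius 10.6, so the center J sits 10.6 in from both sides at J = (-20.20, -38.40). Then |SJ| = |J − S| = 43.39.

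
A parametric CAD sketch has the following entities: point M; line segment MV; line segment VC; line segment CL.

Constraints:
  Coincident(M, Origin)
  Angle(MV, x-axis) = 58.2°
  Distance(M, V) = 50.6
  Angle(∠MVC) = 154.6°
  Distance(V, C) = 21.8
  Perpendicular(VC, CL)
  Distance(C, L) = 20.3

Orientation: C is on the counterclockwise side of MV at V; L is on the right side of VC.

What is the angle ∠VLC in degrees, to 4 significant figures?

47.04°

M is at the origin; MV runs at 58.2° with length 50.6, so V = 50.6·(cos 58.2°, sin 58.2°) = (26.66, 43.00). ∠MVC = 154.6°, so VC runs at 58.2° + (180° − 154.6°) = 83.60° from the x-axis; with |VC| = 21.8, C = V + 21.8·(cos 83.60°, sin 83.60°) = (29.09, 64.67). VC is perpendicular to CL; with |CL| = 20.3 on the right of VC, L = C + 20.3·(0.9938, -0.1115) = (49.27, 62.41). Then cos ∠VLC = LV·LC / (|LV||LC|), giving 47.04°.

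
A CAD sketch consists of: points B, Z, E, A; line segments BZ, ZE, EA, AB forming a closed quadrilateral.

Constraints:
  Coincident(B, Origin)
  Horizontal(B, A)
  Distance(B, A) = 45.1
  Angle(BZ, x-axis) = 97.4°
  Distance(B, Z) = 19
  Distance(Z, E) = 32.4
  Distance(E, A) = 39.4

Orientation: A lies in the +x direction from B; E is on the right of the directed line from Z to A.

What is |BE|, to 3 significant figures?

14.2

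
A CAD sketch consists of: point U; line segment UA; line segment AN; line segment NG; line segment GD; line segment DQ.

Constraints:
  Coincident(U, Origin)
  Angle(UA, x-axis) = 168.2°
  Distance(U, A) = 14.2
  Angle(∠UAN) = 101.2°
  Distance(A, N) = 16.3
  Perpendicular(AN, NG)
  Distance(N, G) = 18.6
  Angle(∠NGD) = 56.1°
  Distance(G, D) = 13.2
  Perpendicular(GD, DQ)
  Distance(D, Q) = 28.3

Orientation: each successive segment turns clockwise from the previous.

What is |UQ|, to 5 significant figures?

35.440

U is at the origin; UA runs at 168.2° with length 14.2, so A = (-13.900, 2.9038). ∠UAN = 101.2° gives AN at 89.400° from the x-axis; with |AN| = 16.3, N = (-13.729, 19.203). The perpendicularity gives NG at right angles to AN, so NG runs at -0.60000°; with |NG| = 18.6, G = (4.8698, 19.008). ∠NGD = 56.1° gives GD at -124.50° from the x-axis; with |GD| = 13.2, D = (-2.6068, 8.1297). GD is perpendicular to DQ, so DQ runs at 145.50°; with |DQ| = 28.3, Q = (-25.930, 24.159). Then |UQ| = |Q − U| = 35.440.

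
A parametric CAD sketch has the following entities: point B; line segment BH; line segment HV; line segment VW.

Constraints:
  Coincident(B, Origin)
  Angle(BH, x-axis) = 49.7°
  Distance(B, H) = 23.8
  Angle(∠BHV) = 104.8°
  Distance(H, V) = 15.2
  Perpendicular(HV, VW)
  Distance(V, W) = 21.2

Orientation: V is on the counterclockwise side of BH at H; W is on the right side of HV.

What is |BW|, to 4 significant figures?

49.07

B is at the origin; BH runs at 49.7° with length 23.8, so H = 23.8·(cos 49.7°, sin 49.7°) = (15.39, 18.15). ∠BHV = 104.8°, so HV runs at 49.7° + (180° − 104.8°) = 124.9° from the x-axis; with |HV| = 15.2, V = H + 15.2·(cos 124.9°, sin 124.9°) = (6.697, 30.62). HV ⟂ VW; with |VW| = 21.2 on the right of HV, W = V + 21.2·(0.8202, 0.5721) = (24.08, 42.75). Then |BW| = |W − B| = 49.07.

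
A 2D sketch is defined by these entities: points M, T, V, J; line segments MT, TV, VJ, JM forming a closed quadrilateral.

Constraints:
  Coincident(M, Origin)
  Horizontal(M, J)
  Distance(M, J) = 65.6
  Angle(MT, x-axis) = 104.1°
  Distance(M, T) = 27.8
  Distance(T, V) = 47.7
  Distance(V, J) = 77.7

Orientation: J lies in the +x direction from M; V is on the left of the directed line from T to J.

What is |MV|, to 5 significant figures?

68.436

M is at the origin; MJ is horizontal with |MJ| = 65.6 and J in +x, so J = (65.6, 0). MT runs at 104.1° with |MT| = 27.8, so T = (-6.7725, 26.962). V is determined by |TV| = 47.7 and |VJ| = 77.7 together: it lies at the intersection of circle(T, 47.7) and circle(J, 77.7). With |TJ| = 77.232, the foot of the radical line on TJ is 14.261 from T and the perpendicular offset is √(47.7² − 14.261²) = 45.518. Taking the left-of-TJ solution: V = (22.482, 64.638).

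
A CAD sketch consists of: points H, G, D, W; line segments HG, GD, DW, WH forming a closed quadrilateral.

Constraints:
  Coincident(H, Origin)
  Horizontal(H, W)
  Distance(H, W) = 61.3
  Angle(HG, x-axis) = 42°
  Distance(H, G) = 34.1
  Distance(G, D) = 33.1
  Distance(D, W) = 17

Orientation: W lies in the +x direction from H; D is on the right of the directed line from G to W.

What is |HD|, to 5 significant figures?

44.949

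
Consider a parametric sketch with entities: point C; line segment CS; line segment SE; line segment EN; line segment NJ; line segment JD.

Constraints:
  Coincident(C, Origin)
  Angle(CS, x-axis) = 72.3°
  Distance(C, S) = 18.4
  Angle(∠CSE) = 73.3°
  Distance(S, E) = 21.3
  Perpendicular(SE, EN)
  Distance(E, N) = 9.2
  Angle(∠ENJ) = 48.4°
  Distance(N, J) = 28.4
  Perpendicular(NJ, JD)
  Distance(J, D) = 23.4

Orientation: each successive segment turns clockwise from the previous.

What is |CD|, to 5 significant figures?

45.950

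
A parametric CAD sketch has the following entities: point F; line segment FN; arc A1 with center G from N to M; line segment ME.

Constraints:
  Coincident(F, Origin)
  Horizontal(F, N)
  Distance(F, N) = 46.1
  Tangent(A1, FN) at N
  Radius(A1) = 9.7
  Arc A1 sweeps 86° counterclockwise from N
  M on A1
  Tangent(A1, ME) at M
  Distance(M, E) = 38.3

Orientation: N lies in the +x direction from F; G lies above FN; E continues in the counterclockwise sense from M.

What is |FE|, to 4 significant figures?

75.15

F is at the origin; F and N share the same y with |FN| = 46.1 and N on the +x side, so N = (46.10, 0.000). Tangency of A1 to FN means the radius GN is perpendicular to FN, so G = N + (0, 9.7) = (46.10, 9.700). On A1, N sits at bearing -90° from G; an 86° counterclockwise sweep puts M at bearing -4°, so M = G + 9.7·(cos -4°, sin -4°) = (55.78, 9.023). Tangency of A1 to ME means the radius GM is perpendicular to ME, so ME runs along (−sin -4°, cos -4°); with |ME| = 38.3, E = (58.45, 47.23). Then |FE| = |E − F| = 75.15.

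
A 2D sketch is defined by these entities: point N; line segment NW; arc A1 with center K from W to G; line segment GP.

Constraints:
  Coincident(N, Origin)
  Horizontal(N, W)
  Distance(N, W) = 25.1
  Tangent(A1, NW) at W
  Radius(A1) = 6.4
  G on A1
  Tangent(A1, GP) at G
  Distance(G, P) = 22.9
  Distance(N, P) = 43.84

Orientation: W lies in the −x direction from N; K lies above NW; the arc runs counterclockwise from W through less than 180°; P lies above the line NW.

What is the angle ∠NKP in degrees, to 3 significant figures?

124°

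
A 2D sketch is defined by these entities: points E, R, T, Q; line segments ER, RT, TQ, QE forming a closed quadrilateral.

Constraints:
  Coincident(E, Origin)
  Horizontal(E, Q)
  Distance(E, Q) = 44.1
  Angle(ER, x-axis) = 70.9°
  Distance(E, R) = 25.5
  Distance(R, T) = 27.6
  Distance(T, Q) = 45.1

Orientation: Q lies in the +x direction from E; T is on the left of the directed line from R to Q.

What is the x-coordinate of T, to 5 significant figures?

28.936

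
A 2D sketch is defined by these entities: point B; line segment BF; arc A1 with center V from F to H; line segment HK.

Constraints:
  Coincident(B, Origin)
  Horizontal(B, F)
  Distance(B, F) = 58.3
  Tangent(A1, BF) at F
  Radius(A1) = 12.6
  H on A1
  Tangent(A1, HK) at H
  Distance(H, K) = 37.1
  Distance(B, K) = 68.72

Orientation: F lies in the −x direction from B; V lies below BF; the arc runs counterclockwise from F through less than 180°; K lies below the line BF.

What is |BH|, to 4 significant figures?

71.39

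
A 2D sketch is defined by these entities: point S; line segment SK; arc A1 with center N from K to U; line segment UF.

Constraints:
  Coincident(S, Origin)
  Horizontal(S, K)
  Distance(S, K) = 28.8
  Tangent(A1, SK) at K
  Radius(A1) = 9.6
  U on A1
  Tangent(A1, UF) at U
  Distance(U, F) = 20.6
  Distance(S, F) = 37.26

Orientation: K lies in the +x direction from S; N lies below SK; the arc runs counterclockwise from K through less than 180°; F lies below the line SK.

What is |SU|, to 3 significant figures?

21.8

Checks: |NU| = 9.600 ✓; ∠(NU, UF) = 90.00° ✓; |UF| = 20.60 ✓; |SF| = 37.26 ✓.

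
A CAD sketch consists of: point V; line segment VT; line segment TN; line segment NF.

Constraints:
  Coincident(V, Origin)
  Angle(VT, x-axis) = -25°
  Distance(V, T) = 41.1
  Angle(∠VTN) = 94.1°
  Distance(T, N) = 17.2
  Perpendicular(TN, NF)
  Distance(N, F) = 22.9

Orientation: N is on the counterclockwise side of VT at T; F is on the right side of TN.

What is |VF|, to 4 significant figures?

66.99

V is at the origin; VT runs at -25.0° with length 41.1, so T = 41.1·(cos -25.0°, sin -25.0°) = (37.25, -17.37). ∠VTN = 94.1°, so TN runs at -25.0° + (180° − 94.1°) = 60.90° from the x-axis; with |TN| = 17.2, N = T + 17.2·(cos 60.90°, sin 60.90°) = (45.61, -2.341). The perpendicularity gives NF at right angles to TN; with |NF| = 22.9 on the right of TN, F = N + 22.9·(0.8738, -0.4863) = (65.62, -13.48). Then |VF| = |F − V| = 66.99.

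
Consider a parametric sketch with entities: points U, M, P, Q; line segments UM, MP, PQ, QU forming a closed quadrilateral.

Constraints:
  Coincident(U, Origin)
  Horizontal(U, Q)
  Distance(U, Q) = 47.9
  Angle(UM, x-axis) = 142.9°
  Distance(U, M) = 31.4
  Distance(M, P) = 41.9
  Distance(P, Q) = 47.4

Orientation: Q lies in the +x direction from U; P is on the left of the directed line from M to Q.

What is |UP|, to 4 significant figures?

36.33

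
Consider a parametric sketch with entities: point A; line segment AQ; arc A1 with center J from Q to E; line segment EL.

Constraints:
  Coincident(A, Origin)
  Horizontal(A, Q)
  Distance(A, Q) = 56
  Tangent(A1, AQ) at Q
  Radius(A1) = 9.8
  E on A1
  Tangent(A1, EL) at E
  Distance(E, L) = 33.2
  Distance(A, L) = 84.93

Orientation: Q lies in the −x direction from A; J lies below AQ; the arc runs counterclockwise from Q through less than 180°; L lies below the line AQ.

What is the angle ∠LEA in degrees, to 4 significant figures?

114.5°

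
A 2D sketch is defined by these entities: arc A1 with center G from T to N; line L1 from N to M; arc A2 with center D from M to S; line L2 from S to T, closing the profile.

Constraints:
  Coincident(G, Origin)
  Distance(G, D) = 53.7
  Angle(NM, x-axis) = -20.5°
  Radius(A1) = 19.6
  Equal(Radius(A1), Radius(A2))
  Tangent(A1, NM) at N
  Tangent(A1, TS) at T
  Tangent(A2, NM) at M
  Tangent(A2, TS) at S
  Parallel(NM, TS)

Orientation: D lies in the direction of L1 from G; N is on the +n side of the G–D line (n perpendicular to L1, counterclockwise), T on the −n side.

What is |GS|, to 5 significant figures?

57.165

Tangency of A1 to both parallel lines with radius 19.6 puts N and T at G ± 19.6·n: N = (6.8641, 18.359), T = (-6.8641, -18.359). Equal radii place M and S the same way about D: M = D + 19.6·n = (57.163, -0.44736), S = D − 19.6·n = (43.435, -37.165). Then |GS| = |S − G| = 57.165.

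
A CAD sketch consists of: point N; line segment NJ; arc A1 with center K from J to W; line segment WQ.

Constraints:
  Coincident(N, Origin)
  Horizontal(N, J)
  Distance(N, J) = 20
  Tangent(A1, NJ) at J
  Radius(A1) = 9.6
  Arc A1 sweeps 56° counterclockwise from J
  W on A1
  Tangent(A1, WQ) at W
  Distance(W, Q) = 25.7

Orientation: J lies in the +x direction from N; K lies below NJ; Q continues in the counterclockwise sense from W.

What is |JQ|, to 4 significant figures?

33.92

N is at the origin; NJ is horizontal with |NJ| = 20.0 and J on the +x side, so J = (20.00, 0.000). Tangency of A1 to NJ means the radius KJ is perpendicular to NJ, so K = J + (0, -9.6) = (20.00, -9.600). On A1, J sits at bearing 90° from K; a 56° counterclockwise sweep puts W at bearing 146°, so W = K + 9.6·(cos 146°, sin 146°) = (12.04, -4.232). Tangency of A1 to WQ means the radius KW is perpendicular to WQ, so WQ runs along (−sin 146°, cos 146°); with |WQ| = 25.7, Q = (-2.330, -25.54). Then |JQ| = |Q − J| = 33.92.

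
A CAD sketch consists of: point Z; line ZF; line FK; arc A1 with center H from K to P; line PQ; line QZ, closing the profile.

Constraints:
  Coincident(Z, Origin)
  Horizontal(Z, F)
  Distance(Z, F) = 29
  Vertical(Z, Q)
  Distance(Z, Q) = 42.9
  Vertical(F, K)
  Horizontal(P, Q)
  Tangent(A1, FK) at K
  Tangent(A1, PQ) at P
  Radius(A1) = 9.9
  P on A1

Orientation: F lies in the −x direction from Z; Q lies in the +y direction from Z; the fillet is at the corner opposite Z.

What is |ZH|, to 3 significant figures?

38.1

Z and Q share the same x with |ZQ| = 42.9 and Q on the +y side, so Q = (0.00, 42.9). The virtual corner opposite Z is at (-29.0, 42.9). The tangent condition forces HK to be normal to FK and since A1 is tangent to PQ there, HP ⟂ PQ, with radius 9.9, so the center H sits 9.9 in from both sides at H = (-19.1, 33.0). Then |ZH| = |H − Z| = 38.1.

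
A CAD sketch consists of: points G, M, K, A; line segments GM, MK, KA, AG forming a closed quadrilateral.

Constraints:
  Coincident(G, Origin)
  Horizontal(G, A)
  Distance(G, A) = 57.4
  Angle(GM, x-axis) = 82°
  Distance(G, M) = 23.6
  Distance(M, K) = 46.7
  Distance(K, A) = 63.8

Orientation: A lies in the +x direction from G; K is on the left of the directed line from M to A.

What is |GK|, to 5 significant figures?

67.862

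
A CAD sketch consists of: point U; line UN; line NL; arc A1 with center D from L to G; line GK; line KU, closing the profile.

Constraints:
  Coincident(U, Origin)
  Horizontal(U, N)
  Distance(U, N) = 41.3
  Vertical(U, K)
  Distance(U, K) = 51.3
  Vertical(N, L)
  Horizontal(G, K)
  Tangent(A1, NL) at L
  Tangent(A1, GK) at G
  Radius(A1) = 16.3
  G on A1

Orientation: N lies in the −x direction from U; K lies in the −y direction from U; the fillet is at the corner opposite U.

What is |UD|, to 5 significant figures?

43.012

U is at the origin; U and N share the same y with |UN| = 41.3 and N on the −x side, so N = (-41.300, 0.0000). UK is vertical with |UK| = 51.3 and K on the −y side, so K = (0.0000, -51.300). The virtual corner opposite U is at (-41.300, -51.300). A1 meets NL tangentially, so DL is at right angles to NL and since A1 is tangent to GK there, DG ⟂ GK, with radius 16.3, so the center D sits 16.3 in from both sides at D = (-25.000, -35.000). Then |UD| = |D − U| = 43.012.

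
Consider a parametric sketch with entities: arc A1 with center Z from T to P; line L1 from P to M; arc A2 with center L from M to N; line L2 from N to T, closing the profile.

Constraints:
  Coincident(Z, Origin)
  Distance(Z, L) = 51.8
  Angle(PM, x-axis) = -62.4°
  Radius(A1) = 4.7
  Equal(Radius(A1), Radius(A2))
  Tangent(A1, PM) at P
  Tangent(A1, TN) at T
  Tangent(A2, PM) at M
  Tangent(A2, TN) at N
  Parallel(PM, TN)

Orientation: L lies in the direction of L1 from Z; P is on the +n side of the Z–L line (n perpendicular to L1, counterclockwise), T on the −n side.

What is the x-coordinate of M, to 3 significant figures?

28.2

The slot axis is L1's direction at -62.4°, so u = (cos -62.4°, sin -62.4°) = (0.463, -0.886) and n = (−sin -62.4°, cos -62.4°) = (0.886, 0.463). Z is at the origin and L lies 51.8 along u from Z, so L = 51.8·u = (24.0, -45.9). Tangency of A1 to both parallel lines with radius 4.7 puts P and T at Z ± 4.7·n: P = (4.17, 2.18), T = (-4.17, -2.18). Equal radii place M and N the same way about L: M = L + 4.7·n = (28.2, -43.7), N = L − 4.7·n = (19.8, -48.1). So M.x = 28.2.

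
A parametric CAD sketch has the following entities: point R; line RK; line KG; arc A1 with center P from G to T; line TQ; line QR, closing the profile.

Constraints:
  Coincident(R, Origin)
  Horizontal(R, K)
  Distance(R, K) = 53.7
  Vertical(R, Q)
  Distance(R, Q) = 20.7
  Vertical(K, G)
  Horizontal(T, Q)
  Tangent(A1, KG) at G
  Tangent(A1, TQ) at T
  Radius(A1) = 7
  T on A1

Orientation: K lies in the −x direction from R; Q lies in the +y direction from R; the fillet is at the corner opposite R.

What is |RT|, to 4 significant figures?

51.08

R is at the origin; R and K share the same y with |RK| = 53.7 and K on the −x side, so K = (-53.70, 0.000). R and Q share the same x with |RQ| = 20.7 and Q on the +y side, so Q = (0.000, 20.70). The virtual corner opposite R is at (-53.70, 20.70). The tangent condition forces PG to be normal to KG and tangency of A1 to TQ means the radius PT is perpendicular to TQ, with radius 7.0, so the center P sits 7.0 in from both sides at P = (-46.70, 13.70). That places the tangent points at G = (-53.70, 13.70) on KG and T = (-46.70, 20.70) on TQ. Then |RT| = |T − R| = 51.08.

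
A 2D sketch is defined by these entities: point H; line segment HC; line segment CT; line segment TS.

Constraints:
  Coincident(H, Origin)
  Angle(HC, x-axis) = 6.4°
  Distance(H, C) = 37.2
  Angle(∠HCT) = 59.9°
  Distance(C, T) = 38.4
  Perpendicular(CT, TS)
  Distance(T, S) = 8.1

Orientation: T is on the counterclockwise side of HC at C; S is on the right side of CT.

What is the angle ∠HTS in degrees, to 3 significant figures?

148°

H is at the origin; HC runs at 6.4° with length 37.2, so C = 37.2·(cos 6.4°, sin 6.4°) = (37.0, 4.15). ∠HCT = 59.9°, so CT runs at 6.4° + (180° − 59.9°) = 126° from the x-axis; with |CT| = 38.4, T = C + 38.4·(cos 126°, sin 126°) = (14.1, 35.0). The perpendicularity gives TS at right angles to CT; with |TS| = 8.1 on the right of CT, S = T + 8.1·(0.804, 0.595) = (20.6, 39.8). Then cos ∠HTS = TH·TS / (|TH||TS|), giving 148°.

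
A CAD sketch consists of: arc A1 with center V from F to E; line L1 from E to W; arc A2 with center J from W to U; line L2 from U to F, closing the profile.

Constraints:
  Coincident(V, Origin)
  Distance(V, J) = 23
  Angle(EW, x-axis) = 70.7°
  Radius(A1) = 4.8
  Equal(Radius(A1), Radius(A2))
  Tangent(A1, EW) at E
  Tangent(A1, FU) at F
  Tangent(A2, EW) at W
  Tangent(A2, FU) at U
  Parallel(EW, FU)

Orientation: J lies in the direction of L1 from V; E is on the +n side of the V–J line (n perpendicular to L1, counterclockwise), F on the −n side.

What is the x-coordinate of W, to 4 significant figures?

3.072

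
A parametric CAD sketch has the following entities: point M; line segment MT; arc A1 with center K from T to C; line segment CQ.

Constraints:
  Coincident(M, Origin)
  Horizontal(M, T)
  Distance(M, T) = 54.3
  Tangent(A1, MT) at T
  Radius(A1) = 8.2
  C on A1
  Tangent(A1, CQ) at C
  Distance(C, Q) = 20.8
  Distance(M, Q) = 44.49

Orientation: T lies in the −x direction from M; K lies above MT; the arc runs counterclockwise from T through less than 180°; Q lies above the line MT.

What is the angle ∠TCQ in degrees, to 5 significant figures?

147.90°

Checks: M = (0.00, 0.00) ✓; |KC| = 8.200 ✓; ∠(KC, CQ) = 90.00° ✓; |CQ| = 20.80 ✓; |MQ| = 44.49 ✓.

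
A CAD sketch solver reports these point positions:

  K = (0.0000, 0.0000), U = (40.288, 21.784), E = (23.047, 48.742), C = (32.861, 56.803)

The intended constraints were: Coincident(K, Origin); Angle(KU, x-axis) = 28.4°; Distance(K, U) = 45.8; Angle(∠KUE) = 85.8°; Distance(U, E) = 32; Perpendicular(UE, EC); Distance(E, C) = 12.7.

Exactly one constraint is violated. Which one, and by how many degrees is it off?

Perpendicular(UE, EC) — off by 6.80°.

K = (0.00, 0.00) ✓; KU at 28.40° ✓; |KU| = 45.80 ✓; ∠KUE = 85.80° ✓; |UE| = 32.00 ✓; ∠(UE, EC) = 83.20° ✗; |EC| = 12.70 ✓.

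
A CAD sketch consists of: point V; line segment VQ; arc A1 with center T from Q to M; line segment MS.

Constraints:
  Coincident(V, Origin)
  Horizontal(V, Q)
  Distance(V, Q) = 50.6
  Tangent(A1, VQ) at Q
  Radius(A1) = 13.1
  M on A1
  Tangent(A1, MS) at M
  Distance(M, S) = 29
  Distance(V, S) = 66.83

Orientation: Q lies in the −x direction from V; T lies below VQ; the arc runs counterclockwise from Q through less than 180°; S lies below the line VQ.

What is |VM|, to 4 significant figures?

65.15

V is at the origin; VQ is horizontal with |VQ| = 50.6 and Q on the −x side, so Q = (-50.60, 0.000). Since A1 is tangent to VQ there, TQ ⟂ VQ, so T = Q + (0, -13.1) = (-50.60, -13.10). Since TM ⟂ MS (tangency), |TS| = √(13.1² + 29.0²) = 31.82 regardless of where M sits on A1. So S lies on both circle(V, 66.83) and circle(T, 31.82); the below-VQ intersection is S = (-49.50, -44.90). M is the foot of the tangent from S: M = (-62.34, -18.90).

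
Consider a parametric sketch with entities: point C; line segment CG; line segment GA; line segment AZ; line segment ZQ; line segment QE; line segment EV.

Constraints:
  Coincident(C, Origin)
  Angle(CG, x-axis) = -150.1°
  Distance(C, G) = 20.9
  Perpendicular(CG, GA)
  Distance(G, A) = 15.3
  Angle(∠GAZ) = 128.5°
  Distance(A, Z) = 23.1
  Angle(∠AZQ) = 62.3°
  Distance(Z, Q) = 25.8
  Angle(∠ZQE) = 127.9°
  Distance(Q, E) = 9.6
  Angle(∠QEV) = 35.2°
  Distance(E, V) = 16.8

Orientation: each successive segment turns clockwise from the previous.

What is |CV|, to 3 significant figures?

14.1

∠ZQE = 127.9° gives QE at -101° from the x-axis; with |QE| = 9.6, E = (-2.31, -4.65). ∠QEV = 35.2° gives EV at 114° from the x-axis; with |EV| = 16.8, V = (-9.09, 10.7). Then |CV| = |V − C| = 14.1.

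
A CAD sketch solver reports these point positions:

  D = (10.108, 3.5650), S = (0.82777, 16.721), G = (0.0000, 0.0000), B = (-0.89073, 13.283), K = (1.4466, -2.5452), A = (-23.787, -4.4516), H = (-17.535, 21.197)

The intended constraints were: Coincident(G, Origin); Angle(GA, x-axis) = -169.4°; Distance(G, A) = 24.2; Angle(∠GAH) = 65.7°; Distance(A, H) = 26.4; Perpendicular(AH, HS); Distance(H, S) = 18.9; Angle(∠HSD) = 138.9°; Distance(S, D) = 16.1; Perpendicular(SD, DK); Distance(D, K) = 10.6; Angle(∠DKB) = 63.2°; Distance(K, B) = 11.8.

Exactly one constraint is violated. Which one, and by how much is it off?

Distance(K, B) = 11.8 — off by 4.20.

G = (0.00, 0.00) ✓; GA at -169.4° ✓; |GA| = 24.20 ✓; ∠GAH = 65.70° ✓; |AH| = 26.40 ✓; ∠(AH, HS) = 90.00° ✓; |HS| = 18.90 ✓; ∠HSD = 138.9° ✓; |SD| = 16.10 ✓; ∠(SD, DK) = 90.00° ✓; |DK| = 10.60 ✓; ∠DKB = 63.20° ✓; |KB| = 16.00 ✗.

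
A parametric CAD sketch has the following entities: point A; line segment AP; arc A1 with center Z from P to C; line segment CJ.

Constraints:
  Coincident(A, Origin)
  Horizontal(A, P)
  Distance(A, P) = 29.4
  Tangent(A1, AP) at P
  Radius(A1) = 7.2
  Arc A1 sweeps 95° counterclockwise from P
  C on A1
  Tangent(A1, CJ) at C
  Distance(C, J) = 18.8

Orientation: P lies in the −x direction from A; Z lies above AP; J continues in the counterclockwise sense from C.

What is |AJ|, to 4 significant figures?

35.70

On A1, P sits at bearing -90° from Z; a 95° counterclockwise sweep puts C at bearing 5°, so C = Z + 7.2·(cos 5°, sin 5°) = (-22.23, 7.828). Tangency of A1 to CJ means the radius ZC is perpendicular to CJ, so CJ runs along (−sin 5°, cos 5°); with |CJ| = 18.8, J = (-23.87, 26.56). Then |AJ| = |J − A| = 35.70.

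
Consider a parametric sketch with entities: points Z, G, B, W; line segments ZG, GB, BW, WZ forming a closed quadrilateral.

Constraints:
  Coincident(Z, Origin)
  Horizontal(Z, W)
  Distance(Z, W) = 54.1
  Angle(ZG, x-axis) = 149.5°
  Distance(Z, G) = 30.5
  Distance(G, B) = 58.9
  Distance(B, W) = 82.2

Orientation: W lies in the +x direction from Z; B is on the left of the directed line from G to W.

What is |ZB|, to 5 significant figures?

65.793

Checks: |GB| = 58.90 ✓; |BW| = 82.20 ✓.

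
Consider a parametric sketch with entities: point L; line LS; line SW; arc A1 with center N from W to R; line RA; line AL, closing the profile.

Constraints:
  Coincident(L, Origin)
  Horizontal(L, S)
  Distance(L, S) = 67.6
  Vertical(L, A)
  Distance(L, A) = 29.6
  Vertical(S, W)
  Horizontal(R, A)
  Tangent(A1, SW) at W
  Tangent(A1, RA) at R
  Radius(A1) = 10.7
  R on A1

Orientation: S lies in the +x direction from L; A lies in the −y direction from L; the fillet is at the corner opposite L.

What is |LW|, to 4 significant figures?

70.19

L is at the origin; LS is horizontal with |LS| = 67.6 and S on the +x side, so S = (67.60, 0.000). L and A share the same x with |LA| = 29.6 and A on the −y side, so A = (0.000, -29.60). The virtual corner opposite L is at (67.60, -29.60). The tangent condition forces NW to be normal to SW and the tangent condition forces NR to be normal to RA, with radius 10.7, so the center N sits 10.7 in from both sides at N = (56.90, -18.90). That places the tangent points at W = (67.60, -18.90) on SW and R = (56.90, -29.60) on RA. Then |LW| = |W − L| = 70.19.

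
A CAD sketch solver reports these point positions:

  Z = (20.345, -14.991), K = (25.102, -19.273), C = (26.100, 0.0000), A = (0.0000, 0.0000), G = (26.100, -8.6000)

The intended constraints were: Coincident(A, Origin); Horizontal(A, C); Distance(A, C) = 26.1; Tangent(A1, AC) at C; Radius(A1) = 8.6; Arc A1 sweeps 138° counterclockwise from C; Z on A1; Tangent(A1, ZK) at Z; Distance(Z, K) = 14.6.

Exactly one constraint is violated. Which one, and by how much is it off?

Distance(Z, K) = 14.6 — off by 8.20.

A = (0.00, 0.00) ✓; A.y = 0.00, C.y = 0.00 ✓; |AC| = 26.10 ✓; ∠(GC, CA) = 90.00° ✓; |GC| = 8.600 ✓; bearing(G→Z) − bearing(G→C) = 138.0° ✓; |GZ| = 8.600 ✓; ∠(GZ, ZK) = 89.99° ✓; |ZK| = 6.400 ✗.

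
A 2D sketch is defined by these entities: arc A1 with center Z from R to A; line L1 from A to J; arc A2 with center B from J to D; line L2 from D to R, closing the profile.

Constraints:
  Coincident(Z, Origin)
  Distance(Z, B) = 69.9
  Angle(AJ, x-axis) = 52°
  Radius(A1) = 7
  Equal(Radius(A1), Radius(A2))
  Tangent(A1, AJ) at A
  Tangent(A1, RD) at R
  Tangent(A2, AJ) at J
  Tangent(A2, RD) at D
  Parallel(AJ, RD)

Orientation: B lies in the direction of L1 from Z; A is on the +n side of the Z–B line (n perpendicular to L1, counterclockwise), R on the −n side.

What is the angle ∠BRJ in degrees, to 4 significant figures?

5.607°

Tangency of A1 to both parallel lines with radius 7.0 puts A and R at Z ± 7.0·n: A = (-5.516, 4.310), R = (5.516, -4.310). Equal radii place J and D the same way about B: J = B + 7.0·n = (37.52, 59.39), D = B − 7.0·n = (48.55, 50.77). Then cos ∠BRJ = RB·RJ / (|RB||RJ|), giving 5.607°.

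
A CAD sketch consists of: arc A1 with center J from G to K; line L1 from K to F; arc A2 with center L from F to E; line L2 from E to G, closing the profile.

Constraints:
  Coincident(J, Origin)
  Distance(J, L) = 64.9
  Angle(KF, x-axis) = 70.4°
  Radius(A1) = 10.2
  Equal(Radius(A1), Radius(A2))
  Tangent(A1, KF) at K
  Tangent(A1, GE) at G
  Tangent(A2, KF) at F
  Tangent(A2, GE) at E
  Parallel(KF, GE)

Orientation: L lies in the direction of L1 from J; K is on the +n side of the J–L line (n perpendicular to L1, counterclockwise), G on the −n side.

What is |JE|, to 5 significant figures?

65.697

The slot axis is L1's direction at 70.4°, so u = (cos 70.4°, sin 70.4°) = (0.33545, 0.94206) and n = (−sin 70.4°, cos 70.4°) = (-0.94206, 0.33545). J is at the origin and L lies 64.9 along u from J, so L = 64.9·u = (21.771, 61.140). Tangency of A1 to both parallel lines with radius 10.2 puts K and G at J ± 10.2·n: K = (-9.6090, 3.4216), G = (9.6090, -3.4216). Equal radii place F and E the same way about L: F = L + 10.2·n = (12.162, 64.561), E = L − 10.2·n = (31.380, 57.718). Then |JE| = |E − J| = 65.697.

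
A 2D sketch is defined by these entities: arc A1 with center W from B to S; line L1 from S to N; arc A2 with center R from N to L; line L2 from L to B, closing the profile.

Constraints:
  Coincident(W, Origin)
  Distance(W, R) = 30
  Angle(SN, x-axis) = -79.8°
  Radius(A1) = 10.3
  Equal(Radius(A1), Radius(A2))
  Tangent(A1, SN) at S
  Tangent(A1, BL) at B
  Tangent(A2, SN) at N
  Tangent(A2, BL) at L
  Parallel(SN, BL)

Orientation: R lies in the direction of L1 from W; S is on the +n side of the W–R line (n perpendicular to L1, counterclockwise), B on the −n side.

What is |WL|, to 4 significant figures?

31.72

Tangency of A1 to both parallel lines with radius 10.3 puts S and B at W ± 10.3·n: S = (10.14, 1.824), B = (-10.14, -1.824). Equal radii place N and L the same way about R: N = R + 10.3·n = (15.45, -27.70), L = R − 10.3·n = (-4.825, -31.35). Then |WL| = |L − W| = 31.72.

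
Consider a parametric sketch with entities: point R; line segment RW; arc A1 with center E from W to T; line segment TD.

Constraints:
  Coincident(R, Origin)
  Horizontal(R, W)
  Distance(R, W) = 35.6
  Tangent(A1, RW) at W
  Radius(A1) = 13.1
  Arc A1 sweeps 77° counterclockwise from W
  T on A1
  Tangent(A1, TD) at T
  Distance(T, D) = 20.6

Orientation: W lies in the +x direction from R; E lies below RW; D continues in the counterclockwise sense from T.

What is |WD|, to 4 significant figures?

34.87

R is at the origin; R and W share the same y with |RW| = 35.6 and W on the +x side, so W = (35.60, 0.000). Since A1 is tangent to RW there, EW ⟂ RW, so E = W + (0, -13.1) = (35.60, -13.10). On A1, W sits at bearing 90° from E; a 77° counterclockwise sweep puts T at bearing 167°, so T = E + 13.1·(cos 167°, sin 167°) = (22.84, -10.15). Tangency of A1 to TD means the radius ET is perpendicular to TD, so TD runs along (−sin 167°, cos 167°); with |TD| = 20.6, D = (18.20, -30.23). Then |WD| = |D − W| = 34.87.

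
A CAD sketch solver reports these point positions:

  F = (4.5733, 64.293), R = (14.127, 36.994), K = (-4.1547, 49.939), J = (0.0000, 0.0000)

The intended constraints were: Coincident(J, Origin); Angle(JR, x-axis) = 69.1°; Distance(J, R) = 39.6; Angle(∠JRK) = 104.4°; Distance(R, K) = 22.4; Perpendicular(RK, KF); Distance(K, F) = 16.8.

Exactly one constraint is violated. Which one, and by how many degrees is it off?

Perpendicular(RK, KF) — off by 4.00°.

J = (0.00, 0.00) ✓; JR at 69.10° ✓; |JR| = 39.60 ✓; ∠JRK = 104.4° ✓; |RK| = 22.40 ✓; ∠(RK, KF) = 86.00° ✗; |KF| = 16.80 ✓.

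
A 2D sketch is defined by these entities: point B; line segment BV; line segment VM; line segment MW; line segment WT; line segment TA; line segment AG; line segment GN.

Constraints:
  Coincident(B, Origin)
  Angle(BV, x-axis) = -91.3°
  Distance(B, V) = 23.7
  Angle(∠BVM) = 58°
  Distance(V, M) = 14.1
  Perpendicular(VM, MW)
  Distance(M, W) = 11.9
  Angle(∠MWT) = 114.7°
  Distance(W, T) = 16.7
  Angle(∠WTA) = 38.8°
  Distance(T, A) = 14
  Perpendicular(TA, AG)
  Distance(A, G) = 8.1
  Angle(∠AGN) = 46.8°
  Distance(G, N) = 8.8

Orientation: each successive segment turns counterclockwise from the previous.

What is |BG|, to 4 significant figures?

10.14

B is at the origin; BV runs at -91.3° with length 23.7, so V = (-0.5377, -23.69). ∠BVM = 58.0° gives VM at 30.70° from the x-axis; with |VM| = 14.1, M = (11.59, -16.50). VM is perpendicular to MW, so MW runs at 120.7°; with |MW| = 11.9, W = (5.511, -6.263). ∠MWT = 114.7° gives WT at -174.0° from the x-axis; with |WT| = 16.7, T = (-11.10, -8.009). ∠WTA = 38.8° gives TA at -32.80° from the x-axis; with |TA| = 14.0, A = (0.6702, -15.59). TA ⟂ AG, so AG runs at 57.20°; with |AG| = 8.1, G = (5.058, -8.784). Then |BG| = |G − B| = 10.14.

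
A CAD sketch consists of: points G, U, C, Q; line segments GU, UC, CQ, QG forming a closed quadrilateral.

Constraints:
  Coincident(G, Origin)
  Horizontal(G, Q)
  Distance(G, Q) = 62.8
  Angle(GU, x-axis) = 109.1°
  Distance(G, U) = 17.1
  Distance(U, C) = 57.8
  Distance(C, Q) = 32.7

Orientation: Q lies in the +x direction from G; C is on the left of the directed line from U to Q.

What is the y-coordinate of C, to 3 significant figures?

30.3

Checks: G = (0.00, 0.00) ✓; |UC| = 57.80 ✓; |CQ| = 32.70 ✓.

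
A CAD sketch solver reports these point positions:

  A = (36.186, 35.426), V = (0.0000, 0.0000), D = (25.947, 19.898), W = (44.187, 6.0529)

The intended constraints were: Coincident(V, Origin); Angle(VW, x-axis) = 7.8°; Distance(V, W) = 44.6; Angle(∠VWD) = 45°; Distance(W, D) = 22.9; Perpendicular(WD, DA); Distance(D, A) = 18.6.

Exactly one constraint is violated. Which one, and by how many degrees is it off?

Perpendicular(WD, DA) — off by 3.80°.

V = (0.00, 0.00) ✓; VW at 7.800° ✓; |VW| = 44.60 ✓; ∠VWD = 45.00° ✓; |WD| = 22.90 ✓; ∠(WD, DA) = 86.20° ✗; |DA| = 18.60 ✓.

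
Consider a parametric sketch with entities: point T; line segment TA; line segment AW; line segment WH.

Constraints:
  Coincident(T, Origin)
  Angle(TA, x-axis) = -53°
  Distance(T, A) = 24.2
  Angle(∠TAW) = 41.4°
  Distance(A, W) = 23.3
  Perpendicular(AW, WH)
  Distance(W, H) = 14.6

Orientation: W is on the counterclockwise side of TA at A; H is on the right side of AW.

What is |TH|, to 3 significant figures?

31.0

∠TAW = 41.4°, so AW runs at -53.0° + (180° − 41.4°) = 85.6° from the x-axis; with |AW| = 23.3, W = A + 23.3·(cos 85.6°, sin 85.6°) = (16.4, 3.90). The perpendicularity gives WH at right angles to AW; with |WH| = 14.6 on the right of AW, H = W + 14.6·(0.997, -0.0767) = (30.9, 2.78). Then |TH| = |H − T| = 31.0.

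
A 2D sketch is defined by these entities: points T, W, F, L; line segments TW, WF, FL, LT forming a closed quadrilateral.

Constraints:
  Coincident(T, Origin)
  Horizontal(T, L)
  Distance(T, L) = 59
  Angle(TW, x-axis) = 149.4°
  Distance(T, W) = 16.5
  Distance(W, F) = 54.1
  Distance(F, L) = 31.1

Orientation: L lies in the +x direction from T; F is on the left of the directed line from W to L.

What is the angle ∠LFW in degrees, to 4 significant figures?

117.1°

Checks: |WF| = 54.10 ✓; |FL| = 31.10 ✓.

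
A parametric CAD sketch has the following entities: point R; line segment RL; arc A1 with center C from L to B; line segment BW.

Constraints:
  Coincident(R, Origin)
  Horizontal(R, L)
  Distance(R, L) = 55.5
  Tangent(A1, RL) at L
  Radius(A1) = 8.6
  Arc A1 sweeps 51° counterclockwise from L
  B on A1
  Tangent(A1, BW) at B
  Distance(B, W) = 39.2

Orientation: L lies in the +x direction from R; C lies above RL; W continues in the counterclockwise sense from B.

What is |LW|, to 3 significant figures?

46.0

On A1, L sits at bearing -90° from C; a 51° counterclockwise sweep puts B at bearing -39°, so B = C + 8.6·(cos -39°, sin -39°) = (62.2, 3.19). The tangent condition forces CB to be normal to BW, so BW runs along (−sin -39°, cos -39°); with |BW| = 39.2, W = (86.9, 33.7). Then |LW| = |W − L| = 46.0.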